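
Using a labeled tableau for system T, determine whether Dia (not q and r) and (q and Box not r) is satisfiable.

Unsatisfiable

1. Dia (not q and r) and (q and Box not r), w0
2. Dia (not q and r), w0
3. q and Box not r, w0
4. q, w0
5. Box not r, w0
6. not r, w0
7. not q and r, w1
8. not q, w1
9. r, w1
10. not r, w1
Accessibility: w0Rw0, w0Rw1, w1Rw1
Branch closes: r and not r both at w1.
All branches of the tableau close; one closing branch shown above.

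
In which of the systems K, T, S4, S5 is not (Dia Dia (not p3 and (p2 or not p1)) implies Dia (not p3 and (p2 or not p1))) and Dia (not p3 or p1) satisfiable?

K, T

S4-tableau for the formula:
1. not (Dia Dia (not p3 and (p2 or not p1)) implies Dia (not p3 and (p2 or not p1))) and Dia (not p3 or p1), 0
2. not (Dia Dia (not p3 and (p2 or not p1)) implies Dia (not p3 and (p2 or not p1))), 0
3. Dia (not p3 or p1), 0
4. Dia Dia (not p3 and (p2 or not p1)), 0
5. not Dia (not p3 and (p2 or not p1)), 0
6. not (not p3 and (p2 or not p1)), 0
7. not (p2 or not p1), 0
8. not p2, 0
9. p1, 0
10. not p3 or p1, 1
11. not (not p3 and (p2 or not p1)), 1
12. p1, 1
13. not (p2 or not p1), 1
14. not p2, 1
15. Dia (not p3 and (p2 or not p1)), 2
16. not (not p3 and (p2 or not p1)), 2
17. not (p2 or not p1), 2
18. not p2, 2
19. p1, 2
20. not p3 and (p2 or not p1), 3
21. not p3, 3
22. p2 or not p1, 3
23. not (not p3 and (p2 or not p1)), 3
24. not p1, 3
25. not (p2 or not p1), 3
26. not p2, 3
27. p1, 3
Accessibility: 0R0, 0R1, 0R2, 0R3, 1R1, 2R2, 2R3, 3R3
Branch closes: p1 and not p1 both at 3.
Every branch closes (one shown): unsatisfiable in S4, hence also in S5 (every S5-frame is an S4-frame).
T-tableau for the formula:
1. not (Dia Dia (not p3 and (p2 or not p1)) implies Dia (not p3 and (p2 or not p1))) and Dia (not p3 or p1), 0
2. not (Dia Dia (not p3 and (p2 or not p1)) implies Dia (not p3 and (p2 or not p1))), 0
3. Dia (not p3 or p1), 0
4. Dia Dia (not p3 and (p2 or not p1)), 0
5. not Dia (not p3 and (p2 or not p1)), 0
6. not (not p3 and (p2 or not p1)), 0
7. not (p2 or not p1), 0
8. not p2, 0
9. p1, 0
10. not p3 or p1, 1
11. not (not p3 and (p2 or not p1)), 1
12. p1, 1
13. not (p2 or not p1), 1
14. not p2, 1
15. Dia (not p3 and (p2 or not p1)), 2
16. not (not p3 and (p2 or not p1)), 2
17. not (p2 or not p1), 2
18. not p2, 2
19. p1, 2
20. not p3 and (p2 or not p1), 3
21. not p3, 3
22. p2 or not p1, 3
23. not p1, 3
Accessibility: 0R0, 0R1, 0R2, 1R1, 2R2, 2R3, 3R3
Complete open branch: satisfiable in T, hence also in K (this T-model is also a K-model).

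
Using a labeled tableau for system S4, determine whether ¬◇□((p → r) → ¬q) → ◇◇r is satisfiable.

1. ¬◇□((p → r) → ¬q) → ◇◇r, 0
2. ◇◇r, 0
3. ◇r, 1
4. r, 2
Accessibility: 0R0, 0R1, 0R2, 1R1, 1R2, 2R2

Yes, satisfiable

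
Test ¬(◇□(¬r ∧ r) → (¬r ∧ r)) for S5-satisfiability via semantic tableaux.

Unsatisfiable

1. ¬(◇□(¬r ∧ r) → (¬r ∧ r)), 0
2. ◇□(¬r ∧ r), 0
3. ¬(¬r ∧ r), 0
4. ¬r, 0
5. □(¬r ∧ r), 1
6. ¬r ∧ r, 0
7. r, 0
Accessibility: 0R0, 0R1, 1R0, 1R1
Branch closes: r and ¬r both at 0.
Every branch closes; the branch above is one of them.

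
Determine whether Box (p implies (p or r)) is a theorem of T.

Tableau for the negation not Box (p implies (p or r)):
1. not Box (p implies (p or r)), w0
2. not (p implies (p or r)), w1
3. p, w1
4. not (p or r), w1
5. not p, w1
6. not r, w1
Accessibility: w0Rw0, w0Rw1, w1Rw1
Branch closes: p and not p both at w1.
All branches of the negation close; one closing branch shown above.

Valid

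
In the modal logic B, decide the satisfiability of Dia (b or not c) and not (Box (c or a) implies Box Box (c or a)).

1. Dia (b or not c) and not (Box (c or a) implies Box Box (c or a)), u
2. Dia (b or not c), u
3. not (Box (c or a) implies Box Box (c or a)), u
4. Box (c or a), u
5. not Box Box (c or a), u
6. c or a, u
7. a, u
8. b or not c, v
9. c or a, v
10. not c, v
11. a, v
12. not Box (c or a), w
13. c or a, w
14. a, w
15. not (c or a), x
16. not c, x
17. not a, x
Accessibility: uRu, uRv, uRw, vRu, vRv, wRu, wRw, wRx, xRw, xRx

Satisfiable (open branch found)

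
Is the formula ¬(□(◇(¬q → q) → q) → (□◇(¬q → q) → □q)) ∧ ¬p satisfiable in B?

1. ¬(□(◇(¬q → q) → q) → (□◇(¬q → q) → □q)) ∧ ¬p, 0
2. ¬(□(◇(¬q → q) → q) → (□◇(¬q → q) → □q)), 0   [∧-rule on 1]
3. ¬p, 0   [∧-rule on 1]
4. □(◇(¬q → q) → q), 0   [¬→-rule on 2]
5. ¬(□◇(¬q → q) → □q), 0   [¬→-rule on 2]
6. □◇(¬q → q), 0   [¬→-rule on 5]
7. ¬□q, 0   [¬→-rule on 5]
8. ◇(¬q → q) → q, 0   [□-rule on 4 via 0R0]
9. ◇(¬q → q), 0   [□-rule on 6 via 0R0]
10. ¬◇(¬q → q), 0   [→-rule on 8 (branches; this branch)]
11. ¬(¬q → q), 0   [¬◇-rule on 10 via 0R0]
12. ¬q, 0   [¬→-rule on 11]
13. ¬q, 1   [¬□-rule on 7: fresh world 1, 0R1]
14. ◇(¬q → q) → q, 1   [□-rule on 4 via 0R1]
15. ◇(¬q → q), 1   [□-rule on 6 via 0R1]
16. ¬(¬q → q), 1   [¬◇-rule on 10 via 0R1]
17. ¬◇(¬q → q), 1   [→-rule on 14 (branches; this branch)]
18. ¬q → q, 2   [◇-rule on 9: fresh world 2, 0R2]
19. ◇(¬q → q) → q, 2   [□-rule on 4 via 0R2]
20. ◇(¬q → q), 2   [□-rule on 6 via 0R2]
21. ¬(¬q → q), 2   [¬◇-rule on 10 via 0R2]
22. ¬q, 2   [¬→-rule on 21]
23. q, 2   [→-rule on 18 (branches; this branch)]
Accessibility: 0R0, 0R1, 0R2, 1R0, 1R1, 2R0, 2R2
Branch closes: q and ¬q both at 2.
(One branch shown.) All branches close.

Unsatisfiable (every branch closes)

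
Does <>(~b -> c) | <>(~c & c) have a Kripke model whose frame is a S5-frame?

Satisfiable

1. <>(~b -> c) | <>(~c & c), w0
2. <>(~b -> c), w0
3. ~b -> c, w1
4. c, w1
Accessibility: w0Rw0, w0Rw1, w1Rw0, w1Rw1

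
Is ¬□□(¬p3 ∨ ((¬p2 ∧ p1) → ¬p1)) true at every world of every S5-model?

Not valid

Tableau for the negation □□(¬p3 ∨ ((¬p2 ∧ p1) → ¬p1)):
1. □□(¬p3 ∨ ((¬p2 ∧ p1) → ¬p1)), w0
2. □(¬p3 ∨ ((¬p2 ∧ p1) → ¬p1)), w0   [□-rule on 1 via w0Rw0]
3. ¬p3 ∨ ((¬p2 ∧ p1) → ¬p1), w0   [□-rule on 2 via w0Rw0]
4. (¬p2 ∧ p1) → ¬p1, w0   [∨-rule on 3 (branches; this branch)]
5. ¬p1, w0   [→-rule on 4 (branches; this branch)]
Accessibility: w0Rw0
The negation has an open branch (countermodel exists).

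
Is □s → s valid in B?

Valid in B

Tableau for the negation ¬(□s → s):
1. ¬(□s → s), u
2. □s, u
3. ¬s, u
4. s, u
Accessibility: uRu
Branch closes: s and ¬s both at u.
Every branch of the negation's tableau closes; the branch above is one of them.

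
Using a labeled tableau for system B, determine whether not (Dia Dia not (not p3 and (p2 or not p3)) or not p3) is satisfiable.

Unsatisfiable (every branch closes)

1. not (Dia Dia not (not p3 and (p2 or not p3)) or not p3), w0
2. not Dia Dia not (not p3 and (p2 or not p3)), w0   [neg-or-rule on 1]
3. p3, w0   [neg-or-rule on 1]
4. not Dia not (not p3 and (p2 or not p3)), w0   [neg-Dia-rule on 2 via w0Rw0]
5. not p3 and (p2 or not p3), w0   [neg-Dia-rule on 4 via w0Rw0]
6. not p3, w0   [and-rule on 5]
7. p2 or not p3, w0   [and-rule on 5]
Accessibility: w0Rw0
Branch closes: p3 and not p3 both at w0.
Every branch closes; the branch above is one of them.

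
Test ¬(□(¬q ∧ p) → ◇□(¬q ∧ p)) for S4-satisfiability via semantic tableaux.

Unsatisfiable

1. ¬(□(¬q ∧ p) → ◇□(¬q ∧ p)), 0
2. □(¬q ∧ p), 0   [¬→-rule on 1]
3. ¬◇□(¬q ∧ p), 0   [¬→-rule on 1]
4. ¬q ∧ p, 0   [□-rule on 2 via 0R0]
5. ¬q, 0   [∧-rule on 4]
6. p, 0   [∧-rule on 4]
7. ¬□(¬q ∧ p), 0   [¬◇-rule on 3 via 0R0]
8. ¬(¬q ∧ p), 1   [¬□-rule on 7: fresh world 1, 0R1]
9. ¬q ∧ p, 1   [□-rule on 2 via 0R1]
10. ¬q, 1   [∧-rule on 9]
11. p, 1   [∧-rule on 9]
12. ¬□(¬q ∧ p), 1   [¬◇-rule on 3 via 0R1]
13. ¬p, 1   [¬∧-rule on 8 (branches; this branch)]
Accessibility: 0R0, 0R1, 1R1
Branch closes: p and ¬p both at 1.
Every branch closes; the branch above is one of them.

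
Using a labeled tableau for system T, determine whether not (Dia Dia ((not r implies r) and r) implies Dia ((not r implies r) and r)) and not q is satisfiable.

Yes, satisfiable

1. not (Dia Dia ((not r implies r) and r) implies Dia ((not r implies r) and r)) and not q, w0
2. not (Dia Dia ((not r implies r) and r) implies Dia ((not r implies r) and r)), w0
3. not q, w0
4. Dia Dia ((not r implies r) and r), w0
5. not Dia ((not r implies r) and r), w0
6. not ((not r implies r) and r), w0
7. not r, w0
8. Dia ((not r implies r) and r), w1
9. not ((not r implies r) and r), w1
10. not r, w1
11. (not r implies r) and r, w2
12. not r implies r, w2
13. r, w2
Accessibility: w0Rw0, w0Rw1, w1Rw1, w1Rw2, w2Rw2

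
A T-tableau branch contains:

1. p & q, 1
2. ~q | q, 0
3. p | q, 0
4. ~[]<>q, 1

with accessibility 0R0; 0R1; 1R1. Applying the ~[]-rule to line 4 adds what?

a fresh world 2 with 1R2, and ~<>q at 2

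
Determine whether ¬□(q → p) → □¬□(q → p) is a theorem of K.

Not valid

Tableau for the negation ¬(¬□(q → p) → □¬□(q → p)):
1. ¬(¬□(q → p) → □¬□(q → p)), 0
2. ¬□(q → p), 0   [¬→-rule on 1]
3. ¬□¬□(q → p), 0   [¬→-rule on 1]
4. ¬(q → p), 1   [¬□-rule on 2: fresh world 1, 0R1]
5. q, 1   [¬→-rule on 4]
6. ¬p, 1   [¬→-rule on 4]
7. □(q → p), 2   [¬□-rule on 3: fresh world 2, 0R2]
Accessibility: 0R1, 0R2
The negation has an open branch (countermodel exists).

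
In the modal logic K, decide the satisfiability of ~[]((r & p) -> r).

1. ~[]((r & p) -> r), w0
2. ~((r & p) -> r), w1
3. r & p, w1
4. ~r, w1
5. r, w1
6. p, w1
Accessibility: w0Rw1
Branch closes: r and ~r both at w1.
Every branch closes; the branch above is one of them.

Unsatisfiable (every branch closes)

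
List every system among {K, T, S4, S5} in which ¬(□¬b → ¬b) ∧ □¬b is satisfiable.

T-tableau for the formula:
1. ¬(□¬b → ¬b) ∧ □¬b, w0
2. ¬(□¬b → ¬b), w0   [∧-rule on 1]
3. □¬b, w0   [∧-rule on 1]
4. b, w0   [¬→-rule on 2]
5. ¬b, w0   [□-rule on 3 via w0Rw0]
Accessibility: w0Rw0
Branch closes: b and ¬b both at w0.
Every branch closes (one shown): unsatisfiable in T, hence also in S4, S5 (every S4/S5-frame is a T-frame).
K-tableau for the formula:
1. ¬(□¬b → ¬b) ∧ □¬b, w0
2. ¬(□¬b → ¬b), w0   [∧-rule on 1]
3. □¬b, w0   [∧-rule on 1]
4. b, w0   [¬→-rule on 2]
Complete open branch: satisfiable in K.

K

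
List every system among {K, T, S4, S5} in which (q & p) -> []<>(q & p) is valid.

S5-tableau for the negation ~((q & p) -> []<>(q & p)):
1. ~((q & p) -> []<>(q & p)), u
2. q & p, u   [~->-rule on 1]
3. ~[]<>(q & p), u   [~->-rule on 1]
4. q, u   [&-rule on 2]
5. p, u   [&-rule on 2]
6. ~<>(q & p), v   [~[]-rule on 3: fresh world v, uRv]
7. ~(q & p), u   [~<>-rule on 6 via vRu]
8. ~(q & p), v   [~<>-rule on 6 via vRv]
9. ~p, u   [~&-rule on 7 (branches; this branch)]
Accessibility: uRu, uRv, vRu, vRv
Branch closes: p and ~p both at u.
Every branch closes (one shown): valid in S5.
S4-tableau for the negation ~((q & p) -> []<>(q & p)):
1. ~((q & p) -> []<>(q & p)), u
2. q & p, u   [~->-rule on 1]
3. ~[]<>(q & p), u   [~->-rule on 1]
4. q, u   [&-rule on 2]
5. p, u   [&-rule on 2]
6. ~<>(q & p), v   [~[]-rule on 3: fresh world v, uRv]
7. ~(q & p), v   [~<>-rule on 6 via vRv]
8. ~p, v   [~&-rule on 7 (branches; this branch)]
Accessibility: uRu, uRv, vRv
Complete open branch: countermodel on an S4-frame, so not valid in S4, nor in K, T (the same frame is also a K-frame and a T-frame).

S5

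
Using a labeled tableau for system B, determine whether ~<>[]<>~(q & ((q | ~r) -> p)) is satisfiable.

1. ~<>[]<>~(q & ((q | ~r) -> p)), 0
2. ~[]<>~(q & ((q | ~r) -> p)), 0
3. ~<>~(q & ((q | ~r) -> p)), 1
4. ~[]<>~(q & ((q | ~r) -> p)), 1
5. q & ((q | ~r) -> p), 0
6. q, 0
7. (q | ~r) -> p, 0
8. q & ((q | ~r) -> p), 1
9. q, 1
10. (q | ~r) -> p, 1
11. p, 0
12. p, 1
13. ~<>~(q & ((q | ~r) -> p)), 2
14. q & ((q | ~r) -> p), 2
15. q, 2
16. (q | ~r) -> p, 2
17. p, 2
Accessibility: 0R0, 0R1, 1R0, 1R1, 1R2, 2R1, 2R2

Yes, satisfiable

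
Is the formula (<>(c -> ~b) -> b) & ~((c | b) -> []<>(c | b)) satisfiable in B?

Unsatisfiable

1. (<>(c -> ~b) -> b) & ~((c | b) -> []<>(c | b)), 0
2. <>(c -> ~b) -> b, 0   [&-rule on 1]
3. ~((c | b) -> []<>(c | b)), 0   [&-rule on 1]
4. c | b, 0   [~->-rule on 3]
5. ~[]<>(c | b), 0   [~->-rule on 3]
6. ~<>(c -> ~b), 0   [->-rule on 2 (branches; this branch)]
7. ~(c -> ~b), 0   [~<>-rule on 6 via 0R0]
8. c, 0   [~->-rule on 7]
9. b, 0   [~->-rule on 7]
10. ~<>(c | b), 1   [~[]-rule on 5: fresh world 1, 0R1]
11. ~(c -> ~b), 1   [~<>-rule on 6 via 0R1]
12. c, 1   [~->-rule on 11]
13. b, 1   [~->-rule on 11]
14. ~(c | b), 0   [~<>-rule on 10 via 1R0]
15. ~c, 0   [~|-rule on 14]
16. ~b, 0   [~|-rule on 14]
Accessibility: 0R0, 0R1, 1R0, 1R1
Branch closes: c and ~c both at 0.
(One branch shown.) All branches close.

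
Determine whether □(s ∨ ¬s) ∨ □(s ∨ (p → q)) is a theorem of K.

Tableau for the negation ¬(□(s ∨ ¬s) ∨ □(s ∨ (p → q))):
1. ¬(□(s ∨ ¬s) ∨ □(s ∨ (p → q))), 0
2. ¬□(s ∨ ¬s), 0
3. ¬□(s ∨ (p → q)), 0
4. ¬(s ∨ ¬s), 1
5. ¬s, 1
6. s, 1
Accessibility: 0R1
Branch closes: s and ¬s both at 1.
Every branch of the negation's tableau closes; the branch above is one of them.

Valid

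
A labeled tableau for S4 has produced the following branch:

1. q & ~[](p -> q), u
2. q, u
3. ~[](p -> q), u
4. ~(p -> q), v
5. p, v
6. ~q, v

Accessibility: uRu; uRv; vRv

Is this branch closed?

There is no literal clash: for every atom and world, at most one sign appears.

No, open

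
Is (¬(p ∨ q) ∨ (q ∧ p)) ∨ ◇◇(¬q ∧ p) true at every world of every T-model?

Not valid

Tableau for the negation ¬((¬(p ∨ q) ∨ (q ∧ p)) ∨ ◇◇(¬q ∧ p)):
1. ¬((¬(p ∨ q) ∨ (q ∧ p)) ∨ ◇◇(¬q ∧ p)), w0
2. ¬(¬(p ∨ q) ∨ (q ∧ p)), w0
3. ¬◇◇(¬q ∧ p), w0
4. p ∨ q, w0
5. ¬(q ∧ p), w0
6. ¬◇(¬q ∧ p), w0
7. ¬(¬q ∧ p), w0
8. q, w0
9. ¬p, w0
Accessibility: w0Rw0
The negation has an open branch (countermodel exists).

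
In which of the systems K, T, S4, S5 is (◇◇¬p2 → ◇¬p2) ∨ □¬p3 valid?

S4-tableau for the negation ¬((◇◇¬p2 → ◇¬p2) ∨ □¬p3):
1. ¬((◇◇¬p2 → ◇¬p2) ∨ □¬p3), w0
2. ¬(◇◇¬p2 → ◇¬p2), w0
3. ¬□¬p3, w0
4. ◇◇¬p2, w0
5. ¬◇¬p2, w0
6. p2, w0
7. p3, w1
8. p2, w1
9. ◇¬p2, w2
10. p2, w2
11. ¬p2, w3
12. p2, w3
Accessibility: w0Rw0, w0Rw1, w0Rw2, w0Rw3, w1Rw1, w2Rw2, w2Rw3, w3Rw3
Branch closes: p2 and ¬p2 both at w3.
Every branch closes (one shown): valid in S4, hence also in S5 (every theorem of S4 is a theorem of S5).
T-tableau for the negation ¬((◇◇¬p2 → ◇¬p2) ∨ □¬p3):
1. ¬((◇◇¬p2 → ◇¬p2) ∨ □¬p3), w0
2. ¬(◇◇¬p2 → ◇¬p2), w0
3. ¬□¬p3, w0
4. ◇◇¬p2, w0
5. ¬◇¬p2, w0
6. p2, w0
7. p3, w1
8. p2, w1
9. ◇¬p2, w2
10. p2, w2
11. ¬p2, w3
Accessibility: w0Rw0, w0Rw1, w0Rw2, w1Rw1, w2Rw2, w2Rw3, w3Rw3
Complete open branch: countermodel on a T-frame, so not valid in T, nor in K (the same frame is also a K-frame).

S4, S5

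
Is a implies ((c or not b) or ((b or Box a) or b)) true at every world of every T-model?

Tableau for the negation not (a implies ((c or not b) or ((b or Box a) or b))):
1. not (a implies ((c or not b) or ((b or Box a) or b))), 0
2. a, 0
3. not ((c or not b) or ((b or Box a) or b)), 0
4. not (c or not b), 0
5. not ((b or Box a) or b), 0
6. not c, 0
7. b, 0
8. not (b or Box a), 0
9. not b, 0
Accessibility: 0R0
Branch closes: b and not b both at 0.
Every branch of the negation's tableau closes; the branch above is one of them.

Valid in T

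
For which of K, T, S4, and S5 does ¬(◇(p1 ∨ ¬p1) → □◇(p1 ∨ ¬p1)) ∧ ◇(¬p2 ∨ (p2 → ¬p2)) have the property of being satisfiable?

K

K-tableau for the formula:
1. ¬(◇(p1 ∨ ¬p1) → □◇(p1 ∨ ¬p1)) ∧ ◇(¬p2 ∨ (p2 → ¬p2)), u
2. ¬(◇(p1 ∨ ¬p1) → □◇(p1 ∨ ¬p1)), u
3. ◇(¬p2 ∨ (p2 → ¬p2)), u
4. ◇(p1 ∨ ¬p1), u
5. ¬□◇(p1 ∨ ¬p1), u
6. ¬p2 ∨ (p2 → ¬p2), v
7. p2 → ¬p2, v
8. ¬p2, v
9. p1 ∨ ¬p1, w
10. ¬p1, w
11. ¬◇(p1 ∨ ¬p1), x
Accessibility: uRv, uRw, uRx
Complete open branch: satisfiable in K.
T-tableau for the formula:
1. ¬(◇(p1 ∨ ¬p1) → □◇(p1 ∨ ¬p1)) ∧ ◇(¬p2 ∨ (p2 → ¬p2)), u
2. ¬(◇(p1 ∨ ¬p1) → □◇(p1 ∨ ¬p1)), u
3. ◇(¬p2 ∨ (p2 → ¬p2)), u
4. ◇(p1 ∨ ¬p1), u
5. ¬□◇(p1 ∨ ¬p1), u
6. ¬p2 ∨ (p2 → ¬p2), v
7. p2 → ¬p2, v
8. ¬p2, v
9. p1 ∨ ¬p1, w
10. ¬p1, w
11. ¬◇(p1 ∨ ¬p1), x
12. ¬(p1 ∨ ¬p1), x
13. ¬p1, x
14. p1, x
Accessibility: uRu, uRv, uRw, uRx, vRv, wRw, xRx
Branch closes: p1 and ¬p1 both at x.
Every branch closes (one shown): unsatisfiable in T, hence also in S4, S5 (every S4/S5-frame is a T-frame).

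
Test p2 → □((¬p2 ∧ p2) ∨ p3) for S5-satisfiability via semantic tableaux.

Yes, satisfiable

1. p2 → □((¬p2 ∧ p2) ∨ p3), 0
2. □((¬p2 ∧ p2) ∨ p3), 0   [→-rule on 1 (branches; this branch)]
3. (¬p2 ∧ p2) ∨ p3, 0   [□-rule on 2 via 0R0]
4. p3, 0   [∨-rule on 3 (branches; this branch)]
Accessibility: 0R0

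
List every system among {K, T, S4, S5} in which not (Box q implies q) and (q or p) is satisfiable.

K

K-tableau for the formula:
1. not (Box q implies q) and (q or p), u
2. not (Box q implies q), u
3. q or p, u
4. Box q, u
5. not q, u
6. p, u
Complete open branch: satisfiable in K.
T-tableau for the formula:
1. not (Box q implies q) and (q or p), u
2. not (Box q implies q), u
3. q or p, u
4. Box q, u
5. not q, u
6. q, u
Accessibility: uRu
Branch closes: q and not q both at u.
Every branch closes (one shown): unsatisfiable in T, hence also in S4, S5 (every S4/S5-frame is a T-frame).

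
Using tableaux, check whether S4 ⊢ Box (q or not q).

Valid

Tableau for the negation not Box (q or not q):
1. not Box (q or not q), 0
2. not (q or not q), 1
3. not q, 1
4. q, 1
Accessibility: 0R0, 0R1, 1R1
Branch closes: q and not q both at 1.
Every branch of the negation's tableau closes; the branch above is one of them.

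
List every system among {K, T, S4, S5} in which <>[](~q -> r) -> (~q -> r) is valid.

S5

S4-tableau for the negation ~(<>[](~q -> r) -> (~q -> r)):
1. ~(<>[](~q -> r) -> (~q -> r)), u
2. <>[](~q -> r), u
3. ~(~q -> r), u
4. ~q, u
5. ~r, u
6. [](~q -> r), v
7. ~q -> r, v
8. r, v
Accessibility: uRu, uRv, vRv
Complete open branch: countermodel on an S4-frame, so not valid in S4, nor in K, T (the same frame is also a K-frame and a T-frame).
S5-tableau for the negation ~(<>[](~q -> r) -> (~q -> r)):
1. ~(<>[](~q -> r) -> (~q -> r)), u
2. <>[](~q -> r), u
3. ~(~q -> r), u
4. ~q, u
5. ~r, u
6. [](~q -> r), v
7. ~q -> r, u
8. ~q -> r, v
9. r, u
Accessibility: uRu, uRv, vRu, vRv
Branch closes: r and ~r both at u.
Every branch closes (one shown): valid in S5.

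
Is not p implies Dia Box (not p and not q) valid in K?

Not valid

Tableau for the negation not (not p implies Dia Box (not p and not q)):
1. not (not p implies Dia Box (not p and not q)), w0
2. not p, w0
3. not Dia Box (not p and not q), w0
The negation has an open branch (countermodel exists).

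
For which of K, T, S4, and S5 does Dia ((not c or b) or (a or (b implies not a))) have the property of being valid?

T, S4, S5

T-tableau for the negation not Dia ((not c or b) or (a or (b implies not a))):
1. not Dia ((not c or b) or (a or (b implies not a))), w0
2. not ((not c or b) or (a or (b implies not a))), w0
3. not (not c or b), w0
4. not (a or (b implies not a)), w0
5. c, w0
6. not b, w0
7. not a, w0
8. not (b implies not a), w0
9. b, w0
10. a, w0
Accessibility: w0Rw0
Branch closes: b and not b both at w0.
Every branch closes (one shown): valid in T, hence also in S4, S5 (every theorem of T is a theorem of S4 and S5).
K-tableau for the negation not Dia ((not c or b) or (a or (b implies not a))):
1. not Dia ((not c or b) or (a or (b implies not a))), w0
Complete open branch: countermodel on a K-frame, so not valid in K.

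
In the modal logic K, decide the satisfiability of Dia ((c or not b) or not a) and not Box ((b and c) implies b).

Unsatisfiable (every branch closes)

1. Dia ((c or not b) or not a) and not Box ((b and c) implies b), w0
2. Dia ((c or not b) or not a), w0
3. not Box ((b and c) implies b), w0
4. (c or not b) or not a, w1
5. c or not b, w1
6. not b, w1
7. not ((b and c) implies b), w2
8. b and c, w2
9. not b, w2
10. b, w2
11. c, w2
Accessibility: w0Rw1, w0Rw2
Branch closes: b and not b both at w2.
Every branch closes; the branch above is one of them.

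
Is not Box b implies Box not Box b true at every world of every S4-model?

Invalid (countermodel exists)

Tableau for the negation not (not Box b implies Box not Box b):
1. not (not Box b implies Box not Box b), 0
2. not Box b, 0
3. not Box not Box b, 0
4. not b, 1
5. Box b, 2
6. b, 2
Accessibility: 0R0, 0R1, 0R2, 1R1, 2R2
The negation has an open branch (countermodel exists).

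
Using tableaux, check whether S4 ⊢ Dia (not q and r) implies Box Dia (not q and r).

Tableau for the negation not (Dia (not q and r) implies Box Dia (not q and r)):
1. not (Dia (not q and r) implies Box Dia (not q and r)), w0
2. Dia (not q and r), w0   [neg-implies-rule on 1]
3. not Box Dia (not q and r), w0   [neg-implies-rule on 1]
4. not q and r, w1   [Dia-rule on 2: fresh world w1, w0Rw1]
5. not q, w1   [and-rule on 4]
6. r, w1   [and-rule on 4]
7. not Dia (not q and r), w2   [neg-Box-rule on 3: fresh world w2, w0Rw2]
8. not (not q and r), w2   [neg-Dia-rule on 7 via w2Rw2]
9. not r, w2   [neg-and-rule on 8 (branches; this branch)]
Accessibility: w0Rw0, w0Rw1, w0Rw2, w1Rw1, w2Rw2
The negation has an open branch (countermodel exists).

Not valid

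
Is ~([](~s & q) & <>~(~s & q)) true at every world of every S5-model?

Yes, valid

Tableau for the negation [](~s & q) & <>~(~s & q):
1. [](~s & q) & <>~(~s & q), 0
2. [](~s & q), 0
3. <>~(~s & q), 0
4. ~s & q, 0
5. ~s, 0
6. q, 0
7. ~(~s & q), 1
8. ~s & q, 1
9. ~s, 1
10. q, 1
11. ~q, 1
Accessibility: 0R0, 0R1, 1R0, 1R1
Branch closes: q and ~q both at 1.
All branches of the negation close; one closing branch shown above.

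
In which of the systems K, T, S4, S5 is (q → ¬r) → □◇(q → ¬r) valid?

S4-tableau for the negation ¬((q → ¬r) → □◇(q → ¬r)):
1. ¬((q → ¬r) → □◇(q → ¬r)), w0
2. q → ¬r, w0
3. ¬□◇(q → ¬r), w0
4. ¬r, w0
5. ¬◇(q → ¬r), w1
6. ¬(q → ¬r), w1
7. q, w1
8. r, w1
Accessibility: w0Rw0, w0Rw1, w1Rw1
Complete open branch: countermodel on an S4-frame, so not valid in S4, nor in K, T (the same frame is also a K-frame and a T-frame).
S5-tableau for the negation ¬((q → ¬r) → □◇(q → ¬r)):
1. ¬((q → ¬r) → □◇(q → ¬r)), w0
2. q → ¬r, w0
3. ¬□◇(q → ¬r), w0
4. ¬r, w0
5. ¬◇(q → ¬r), w1
6. ¬(q → ¬r), w0
7. q, w0
8. r, w0
Accessibility: w0Rw0, w0Rw1, w1Rw0, w1Rw1
Branch closes: r and ¬r both at w0.
Every branch closes (one shown): valid in S5.

S5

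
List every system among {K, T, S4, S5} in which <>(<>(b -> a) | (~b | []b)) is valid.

T, S4, S5

T-tableau for the negation ~<>(<>(b -> a) | (~b | []b)):
1. ~<>(<>(b -> a) | (~b | []b)), 0
2. ~(<>(b -> a) | (~b | []b)), 0   [~<>-rule on 1 via 0R0]
3. ~<>(b -> a), 0   [~|-rule on 2]
4. ~(~b | []b), 0   [~|-rule on 2]
5. b, 0   [~|-rule on 4]
6. ~[]b, 0   [~|-rule on 4]
7. ~(b -> a), 0   [~<>-rule on 3 via 0R0]
8. ~a, 0   [~->-rule on 7]
9. ~b, 1   [~[]-rule on 6: fresh world 1, 0R1]
10. ~(<>(b -> a) | (~b | []b)), 1   [~<>-rule on 1 via 0R1]
11. ~<>(b -> a), 1   [~|-rule on 10]
12. ~(~b | []b), 1   [~|-rule on 10]
13. b, 1   [~|-rule on 12]
14. ~[]b, 1   [~|-rule on 12]
Accessibility: 0R0, 0R1, 1R1
Branch closes: b and ~b both at 1.
Every branch closes (one shown): valid in T, hence also in S4, S5 (every theorem of T is a theorem of S4 and S5).
K-tableau for the negation ~<>(<>(b -> a) | (~b | []b)):
1. ~<>(<>(b -> a) | (~b | []b)), 0
Complete open branch: countermodel on a K-frame, so not valid in K.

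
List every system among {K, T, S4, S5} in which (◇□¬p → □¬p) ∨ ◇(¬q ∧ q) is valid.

S5-tableau for the negation ¬((◇□¬p → □¬p) ∨ ◇(¬q ∧ q)):
1. ¬((◇□¬p → □¬p) ∨ ◇(¬q ∧ q)), 0
2. ¬(◇□¬p → □¬p), 0   [¬∨-rule on 1]
3. ¬◇(¬q ∧ q), 0   [¬∨-rule on 1]
4. ◇□¬p, 0   [¬→-rule on 2]
5. ¬□¬p, 0   [¬→-rule on 2]
6. ¬(¬q ∧ q), 0   [¬◇-rule on 3 via 0R0]
7. ¬q, 0   [¬∧-rule on 6 (branches; this branch)]
8. □¬p, 1   [◇-rule on 4: fresh world 1, 0R1]
9. ¬(¬q ∧ q), 1   [¬◇-rule on 3 via 0R1]
10. ¬p, 0   [□-rule on 8 via 1R0]
11. ¬p, 1   [□-rule on 8 via 1R1]
12. ¬q, 1   [¬∧-rule on 9 (branches; this branch)]
13. p, 2   [¬□-rule on 5: fresh world 2, 0R2]
14. ¬(¬q ∧ q), 2   [¬◇-rule on 3 via 0R2]
15. ¬p, 2   [□-rule on 8 via 1R2]
Accessibility: 0R0, 0R1, 0R2, 1R0, 1R1, 1R2, 2R0, 2R1, 2R2
Branch closes: p and ¬p both at 2.
Every branch closes (one shown): valid in S5.
S4-tableau for the negation ¬((◇□¬p → □¬p) ∨ ◇(¬q ∧ q)):
1. ¬((◇□¬p → □¬p) ∨ ◇(¬q ∧ q)), 0
2. ¬(◇□¬p → □¬p), 0   [¬∨-rule on 1]
3. ¬◇(¬q ∧ q), 0   [¬∨-rule on 1]
4. ◇□¬p, 0   [¬→-rule on 2]
5. ¬□¬p, 0   [¬→-rule on 2]
6. ¬(¬q ∧ q), 0   [¬◇-rule on 3 via 0R0]
7. ¬q, 0   [¬∧-rule on 6 (branches; this branch)]
8. □¬p, 1   [◇-rule on 4: fresh world 1, 0R1]
9. ¬(¬q ∧ q), 1   [¬◇-rule on 3 via 0R1]
10. ¬p, 1   [□-rule on 8 via 1R1]
11. ¬q, 1   [¬∧-rule on 9 (branches; this branch)]
12. p, 2   [¬□-rule on 5: fresh world 2, 0R2]
13. ¬(¬q ∧ q), 2   [¬◇-rule on 3 via 0R2]
14. ¬q, 2   [¬∧-rule on 13 (branches; this branch)]
Accessibility: 0R0, 0R1, 0R2, 1R1, 2R2
Complete open branch: countermodel on an S4-frame, so not valid in S4, nor in K, T (the same frame is also a K-frame and a T-frame).

S5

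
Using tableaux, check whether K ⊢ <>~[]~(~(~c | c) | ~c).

No, not valid

Tableau for the negation ~<>~[]~(~(~c | c) | ~c):
1. ~<>~[]~(~(~c | c) | ~c), u
The negation has an open branch (countermodel exists).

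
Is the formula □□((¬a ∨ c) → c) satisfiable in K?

1. □□((¬a ∨ c) → c), 0

Satisfiable (open branch found)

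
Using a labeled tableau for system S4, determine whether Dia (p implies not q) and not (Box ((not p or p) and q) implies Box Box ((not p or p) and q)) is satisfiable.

1. Dia (p implies not q) and not (Box ((not p or p) and q) implies Box Box ((not p or p) and q)), 0
2. Dia (p implies not q), 0
3. not (Box ((not p or p) and q) implies Box Box ((not p or p) and q)), 0
4. Box ((not p or p) and q), 0
5. not Box Box ((not p or p) and q), 0
6. (not p or p) and q, 0
7. not p or p, 0
8. q, 0
9. p, 0
10. p implies not q, 1
11. (not p or p) and q, 1
12. not p or p, 1
13. q, 1
14. not p, 1
15. not Box ((not p or p) and q), 2
16. (not p or p) and q, 2
17. not p or p, 2
18. q, 2
19. p, 2
20. not ((not p or p) and q), 3
21. (not p or p) and q, 3
22. not p or p, 3
23. q, 3
24. not (not p or p), 3
25. p, 3
26. not p, 3
Accessibility: 0R0, 0R1, 0R2, 0R3, 1R1, 2R2, 2R3, 3R3
Branch closes: p and not p both at 3.
Every branch closes; the branch above is one of them.

No, unsatisfiable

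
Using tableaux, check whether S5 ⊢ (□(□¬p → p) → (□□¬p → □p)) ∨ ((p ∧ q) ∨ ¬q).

Valid in S5

Tableau for the negation ¬((□(□¬p → p) → (□□¬p → □p)) ∨ ((p ∧ q) ∨ ¬q)):
1. ¬((□(□¬p → p) → (□□¬p → □p)) ∨ ((p ∧ q) ∨ ¬q)), w0
2. ¬(□(□¬p → p) → (□□¬p → □p)), w0   [¬∨-rule on 1]
3. ¬((p ∧ q) ∨ ¬q), w0   [¬∨-rule on 1]
4. □(□¬p → p), w0   [¬→-rule on 2]
5. ¬(□□¬p → □p), w0   [¬→-rule on 2]
6. ¬(p ∧ q), w0   [¬∨-rule on 3]
7. q, w0   [¬∨-rule on 3]
8. □□¬p, w0   [¬→-rule on 5]
9. ¬□p, w0   [¬→-rule on 5]
10. □¬p → p, w0   [□-rule on 4 via w0Rw0]
11. □¬p, w0   [□-rule on 8 via w0Rw0]
12. ¬p, w0   [□-rule on 11 via w0Rw0]
13. ¬□¬p, w0   [→-rule on 10 (branches; this branch)]
14. ¬p, w1   [¬□-rule on 9: fresh world w1, w0Rw1]
15. □¬p → p, w1   [□-rule on 4 via w0Rw1]
16. □¬p, w1   [□-rule on 8 via w0Rw1]
17. ¬□¬p, w1   [→-rule on 15 (branches; this branch)]
18. p, w2   [¬□-rule on 13: fresh world w2, w0Rw2]
19. □¬p → p, w2   [□-rule on 4 via w0Rw2]
20. □¬p, w2   [□-rule on 8 via w0Rw2]
21. ¬p, w2   [□-rule on 11 via w0Rw2]
Accessibility: w0Rw0, w0Rw1, w0Rw2, w1Rw0, w1Rw1, w1Rw2, w2Rw0, w2Rw1, w2Rw2
Branch closes: p and ¬p both at w2.
All branches of the negation close; one closing branch shown above.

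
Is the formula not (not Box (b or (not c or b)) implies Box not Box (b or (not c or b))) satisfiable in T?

Yes, satisfiable

1. not (not Box (b or (not c or b)) implies Box not Box (b or (not c or b))), w0
2. not Box (b or (not c or b)), w0   [neg-implies-rule on 1]
3. not Box not Box (b or (not c or b)), w0   [neg-implies-rule on 1]
4. not (b or (not c or b)), w1   [neg-Box-rule on 2: fresh world w1, w0Rw1]
5. not b, w1   [neg-or-rule on 4]
6. not (not c or b), w1   [neg-or-rule on 4]
7. c, w1   [neg-or-rule on 6]
8. Box (b or (not c or b)), w2   [neg-Box-rule on 3: fresh world w2, w0Rw2]
9. b or (not c or b), w2   [Box-rule on 8 via w2Rw2]
10. not c or b, w2   [or-rule on 9 (branches; this branch)]
11. b, w2   [or-rule on 10 (branches; this branch)]
Accessibility: w0Rw0, w0Rw1, w0Rw2, w1Rw1, w2Rw2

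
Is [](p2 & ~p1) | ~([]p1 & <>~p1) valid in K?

Yes, valid

Tableau for the negation ~([](p2 & ~p1) | ~([]p1 & <>~p1)):
1. ~([](p2 & ~p1) | ~([]p1 & <>~p1)), 0
2. ~[](p2 & ~p1), 0   [~|-rule on 1]
3. []p1 & <>~p1, 0   [~|-rule on 1]
4. []p1, 0   [&-rule on 3]
5. <>~p1, 0   [&-rule on 3]
6. ~(p2 & ~p1), 1   [~[]-rule on 2: fresh world 1, 0R1]
7. p1, 1   [[]-rule on 4 via 0R1]
8. ~p1, 2   [<>-rule on 5: fresh world 2, 0R2]
9. p1, 2   [[]-rule on 4 via 0R2]
Accessibility: 0R1, 0R2
Branch closes: p1 and ~p1 both at 2.
Every branch of the negation's tableau closes; the branch above is one of them.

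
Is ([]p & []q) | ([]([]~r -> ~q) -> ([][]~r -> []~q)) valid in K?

Tableau for the negation ~(([]p & []q) | ([]([]~r -> ~q) -> ([][]~r -> []~q))):
1. ~(([]p & []q) | ([]([]~r -> ~q) -> ([][]~r -> []~q))), 0
2. ~([]p & []q), 0
3. ~([]([]~r -> ~q) -> ([][]~r -> []~q)), 0
4. []([]~r -> ~q), 0
5. ~([][]~r -> []~q), 0
6. [][]~r, 0
7. ~[]~q, 0
8. ~[]q, 0
9. q, 1
10. []~r -> ~q, 1
11. []~r, 1
12. ~[]~r, 1
13. ~q, 2
14. []~r -> ~q, 2
15. []~r, 2
16. r, 3
17. ~r, 3
Accessibility: 0R1, 0R2, 1R3
Branch closes: r and ~r both at 3.
Every branch of the negation's tableau closes; the branch above is one of them.

Yes, valid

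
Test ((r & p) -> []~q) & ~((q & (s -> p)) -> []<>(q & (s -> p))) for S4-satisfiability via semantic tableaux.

Yes, satisfiable

1. ((r & p) -> []~q) & ~((q & (s -> p)) -> []<>(q & (s -> p))), w0
2. (r & p) -> []~q, w0   [&-rule on 1]
3. ~((q & (s -> p)) -> []<>(q & (s -> p))), w0   [&-rule on 1]
4. q & (s -> p), w0   [~->-rule on 3]
5. ~[]<>(q & (s -> p)), w0   [~->-rule on 3]
6. q, w0   [&-rule on 4]
7. s -> p, w0   [&-rule on 4]
8. ~(r & p), w0   [->-rule on 2 (branches; this branch)]
9. p, w0   [->-rule on 7 (branches; this branch)]
10. ~r, w0   [~&-rule on 8 (branches; this branch)]
11. ~<>(q & (s -> p)), w1   [~[]-rule on 5: fresh world w1, w0Rw1]
12. ~(q & (s -> p)), w1   [~<>-rule on 11 via w1Rw1]
13. ~(s -> p), w1   [~&-rule on 12 (branches; this branch)]
14. s, w1   [~->-rule on 13]
15. ~p, w1   [~->-rule on 13]
Accessibility: w0Rw0, w0Rw1, w1Rw1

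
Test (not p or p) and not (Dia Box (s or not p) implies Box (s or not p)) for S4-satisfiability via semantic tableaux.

1. (not p or p) and not (Dia Box (s or not p) implies Box (s or not p)), w0
2. not p or p, w0
3. not (Dia Box (s or not p) implies Box (s or not p)), w0
4. Dia Box (s or not p), w0
5. not Box (s or not p), w0
6. p, w0
7. Box (s or not p), w1
8. s or not p, w1
9. not p, w1
10. not (s or not p), w2
11. not s, w2
12. p, w2
Accessibility: w0Rw0, w0Rw1, w0Rw2, w1Rw1, w2Rw2

Satisfiable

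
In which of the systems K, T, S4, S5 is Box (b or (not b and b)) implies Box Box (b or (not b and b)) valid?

T-tableau for the negation not (Box (b or (not b and b)) implies Box Box (b or (not b and b))):
1. not (Box (b or (not b and b)) implies Box Box (b or (not b and b))), u
2. Box (b or (not b and b)), u
3. not Box Box (b or (not b and b)), u
4. b or (not b and b), u
5. b, u
6. not Box (b or (not b and b)), v
7. b or (not b and b), v
8. b, v
9. not (b or (not b and b)), w
10. not b, w
11. not (not b and b), w
Accessibility: uRu, uRv, vRv, vRw, wRw
Complete open branch: countermodel on a T-frame, so not valid in T, nor in K (the same frame is also a K-frame).
S4-tableau for the negation not (Box (b or (not b and b)) implies Box Box (b or (not b and b))):
1. not (Box (b or (not b and b)) implies Box Box (b or (not b and b))), u
2. Box (b or (not b and b)), u
3. not Box Box (b or (not b and b)), u
4. b or (not b and b), u
5. b, u
6. not Box (b or (not b and b)), v
7. b or (not b and b), v
8. b, v
9. not (b or (not b and b)), w
10. not b, w
11. not (not b and b), w
12. b or (not b and b), w
13. not b and b, w
14. b, w
Accessibility: uRu, uRv, uRw, vRv, vRw, wRw
Branch closes: b and not b both at w.
Every branch closes (one shown): valid in S4, hence also in S5 (every theorem of S4 is a theorem of S5).

S4, S5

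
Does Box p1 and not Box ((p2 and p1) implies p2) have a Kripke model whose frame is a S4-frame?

Unsatisfiable (every branch closes)

1. Box p1 and not Box ((p2 and p1) implies p2), 0
2. Box p1, 0
3. not Box ((p2 and p1) implies p2), 0
4. p1, 0
5. not ((p2 and p1) implies p2), 1
6. p2 and p1, 1
7. not p2, 1
8. p2, 1
9. p1, 1
Accessibility: 0R0, 0R1, 1R1
Branch closes: p2 and not p2 both at 1.
All branches of the tableau close; one closing branch shown above.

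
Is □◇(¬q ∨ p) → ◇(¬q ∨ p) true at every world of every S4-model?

Tableau for the negation ¬(□◇(¬q ∨ p) → ◇(¬q ∨ p)):
1. ¬(□◇(¬q ∨ p) → ◇(¬q ∨ p)), 0
2. □◇(¬q ∨ p), 0   [¬→-rule on 1]
3. ¬◇(¬q ∨ p), 0   [¬→-rule on 1]
4. ◇(¬q ∨ p), 0   [□-rule on 2 via 0R0]
5. ¬(¬q ∨ p), 0   [¬◇-rule on 3 via 0R0]
6. q, 0   [¬∨-rule on 5]
7. ¬p, 0   [¬∨-rule on 5]
8. ¬q ∨ p, 1   [◇-rule on 4: fresh world 1, 0R1]
9. ◇(¬q ∨ p), 1   [□-rule on 2 via 0R1]
10. ¬(¬q ∨ p), 1   [¬◇-rule on 3 via 0R1]
11. q, 1   [¬∨-rule on 10]
12. ¬p, 1   [¬∨-rule on 10]
13. p, 1   [∨-rule on 8 (branches; this branch)]
Accessibility: 0R0, 0R1, 1R1
Branch closes: p and ¬p both at 1.
All branches of the negation close; one closing branch shown above.

Yes, valid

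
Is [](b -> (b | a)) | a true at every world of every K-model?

Tableau for the negation ~([](b -> (b | a)) | a):
1. ~([](b -> (b | a)) | a), w0
2. ~[](b -> (b | a)), w0
3. ~a, w0
4. ~(b -> (b | a)), w1
5. b, w1
6. ~(b | a), w1
7. ~b, w1
8. ~a, w1
Accessibility: w0Rw1
Branch closes: b and ~b both at w1.
Every branch of the negation's tableau closes; the branch above is one of them.

Yes, valid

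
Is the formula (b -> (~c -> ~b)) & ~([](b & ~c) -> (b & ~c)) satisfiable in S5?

1. (b -> (~c -> ~b)) & ~([](b & ~c) -> (b & ~c)), u
2. b -> (~c -> ~b), u   [&-rule on 1]
3. ~([](b & ~c) -> (b & ~c)), u   [&-rule on 1]
4. [](b & ~c), u   [~->-rule on 3]
5. ~(b & ~c), u   [~->-rule on 3]
6. b & ~c, u   [[]-rule on 4 via uRu]
7. b, u   [&-rule on 6]
8. ~c, u   [&-rule on 6]
9. ~c -> ~b, u   [->-rule on 2 (branches; this branch)]
10. c, u   [~&-rule on 5 (branches; this branch)]
Accessibility: uRu
Branch closes: c and ~c both at u.
(One branch shown.) All branches close.

No, unsatisfiable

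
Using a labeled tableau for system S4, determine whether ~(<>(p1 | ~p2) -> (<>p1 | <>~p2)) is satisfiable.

Unsatisfiable (every branch closes)

1. ~(<>(p1 | ~p2) -> (<>p1 | <>~p2)), w0
2. <>(p1 | ~p2), w0
3. ~(<>p1 | <>~p2), w0
4. ~<>p1, w0
5. ~<>~p2, w0
6. ~p1, w0
7. p2, w0
8. p1 | ~p2, w1
9. ~p1, w1
10. p2, w1
11. ~p2, w1
Accessibility: w0Rw0, w0Rw1, w1Rw1
Branch closes: p2 and ~p2 both at w1.
All branches of the tableau close; one closing branch shown above.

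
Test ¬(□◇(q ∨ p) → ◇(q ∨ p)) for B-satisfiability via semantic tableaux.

1. ¬(□◇(q ∨ p) → ◇(q ∨ p)), 0
2. □◇(q ∨ p), 0
3. ¬◇(q ∨ p), 0
4. ◇(q ∨ p), 0
5. ¬(q ∨ p), 0
6. ¬q, 0
7. ¬p, 0
8. q ∨ p, 1
9. ◇(q ∨ p), 1
10. ¬(q ∨ p), 1
11. ¬q, 1
12. ¬p, 1
13. p, 1
Accessibility: 0R0, 0R1, 1R0, 1R1
Branch closes: p and ¬p both at 1.
(One branch shown.) All branches close.

Unsatisfiable (every branch closes)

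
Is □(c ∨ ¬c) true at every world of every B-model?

Tableau for the negation ¬□(c ∨ ¬c):
1. ¬□(c ∨ ¬c), w0
2. ¬(c ∨ ¬c), w1
3. ¬c, w1
4. c, w1
Accessibility: w0Rw0, w0Rw1, w1Rw0, w1Rw1
Branch closes: c and ¬c both at w1.
All branches of the negation close; one closing branch shown above.

Valid in B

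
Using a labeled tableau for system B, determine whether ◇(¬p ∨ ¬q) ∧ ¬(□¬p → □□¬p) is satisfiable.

1. ◇(¬p ∨ ¬q) ∧ ¬(□¬p → □□¬p), u
2. ◇(¬p ∨ ¬q), u
3. ¬(□¬p → □□¬p), u
4. □¬p, u
5. ¬□□¬p, u
6. ¬p, u
7. ¬p ∨ ¬q, v
8. ¬p, v
9. ¬q, v
10. ¬□¬p, w
11. ¬p, w
12. p, x
Accessibility: uRu, uRv, uRw, vRu, vRv, wRu, wRw, wRx, xRw, xRx

Yes, satisfiable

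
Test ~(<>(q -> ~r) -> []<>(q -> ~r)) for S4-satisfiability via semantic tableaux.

Satisfiable

1. ~(<>(q -> ~r) -> []<>(q -> ~r)), u
2. <>(q -> ~r), u
3. ~[]<>(q -> ~r), u
4. q -> ~r, v
5. ~r, v
6. ~<>(q -> ~r), w
7. ~(q -> ~r), w
8. q, w
9. r, w
Accessibility: uRu, uRv, uRw, vRv, wRw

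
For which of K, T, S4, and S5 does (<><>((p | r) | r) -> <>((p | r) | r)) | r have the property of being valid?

S4, S5

S4-tableau for the negation ~((<><>((p | r) | r) -> <>((p | r) | r)) | r):
1. ~((<><>((p | r) | r) -> <>((p | r) | r)) | r), u
2. ~(<><>((p | r) | r) -> <>((p | r) | r)), u
3. ~r, u
4. <><>((p | r) | r), u
5. ~<>((p | r) | r), u
6. ~((p | r) | r), u
7. ~(p | r), u
8. ~p, u
9. <>((p | r) | r), v
10. ~((p | r) | r), v
11. ~(p | r), v
12. ~r, v
13. ~p, v
14. (p | r) | r, w
15. ~((p | r) | r), w
16. ~(p | r), w
17. ~r, w
18. ~p, w
19. p | r, w
20. r, w
Accessibility: uRu, uRv, uRw, vRv, vRw, wRw
Branch closes: r and ~r both at w.
Every branch closes (one shown): valid in S4, hence also in S5 (every theorem of S4 is a theorem of S5).
T-tableau for the negation ~((<><>((p | r) | r) -> <>((p | r) | r)) | r):
1. ~((<><>((p | r) | r) -> <>((p | r) | r)) | r), u
2. ~(<><>((p | r) | r) -> <>((p | r) | r)), u
3. ~r, u
4. <><>((p | r) | r), u
5. ~<>((p | r) | r), u
6. ~((p | r) | r), u
7. ~(p | r), u
8. ~p, u
9. <>((p | r) | r), v
10. ~((p | r) | r), v
11. ~(p | r), v
12. ~r, v
13. ~p, v
14. (p | r) | r, w
15. r, w
Accessibility: uRu, uRv, vRv, vRw, wRw
Complete open branch: countermodel on a T-frame, so not valid in T, nor in K (the same frame is also a K-frame).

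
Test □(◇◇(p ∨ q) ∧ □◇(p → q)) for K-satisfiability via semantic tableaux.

1. □(◇◇(p ∨ q) ∧ □◇(p → q)), u

Satisfiable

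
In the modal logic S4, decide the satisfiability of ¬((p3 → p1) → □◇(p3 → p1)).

Satisfiable (open branch found)

1. ¬((p3 → p1) → □◇(p3 → p1)), 0
2. p3 → p1, 0   [¬→-rule on 1]
3. ¬□◇(p3 → p1), 0   [¬→-rule on 1]
4. p1, 0   [→-rule on 2 (branches; this branch)]
5. ¬◇(p3 → p1), 1   [¬□-rule on 3: fresh world 1, 0R1]
6. ¬(p3 → p1), 1   [¬◇-rule on 5 via 1R1]
7. p3, 1   [¬→-rule on 6]
8. ¬p1, 1   [¬→-rule on 6]
Accessibility: 0R0, 0R1, 1R1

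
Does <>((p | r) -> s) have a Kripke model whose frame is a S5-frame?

Satisfiable (open branch found)

1. <>((p | r) -> s), w0
2. (p | r) -> s, w1
3. s, w1
Accessibility: w0Rw0, w0Rw1, w1Rw0, w1Rw1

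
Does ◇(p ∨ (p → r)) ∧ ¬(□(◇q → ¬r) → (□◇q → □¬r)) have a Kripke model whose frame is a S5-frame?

1. ◇(p ∨ (p → r)) ∧ ¬(□(◇q → ¬r) → (□◇q → □¬r)), w0
2. ◇(p ∨ (p → r)), w0   [∧-rule on 1]
3. ¬(□(◇q → ¬r) → (□◇q → □¬r)), w0   [∧-rule on 1]
4. □(◇q → ¬r), w0   [¬→-rule on 3]
5. ¬(□◇q → □¬r), w0   [¬→-rule on 3]
6. □◇q, w0   [¬→-rule on 5]
7. ¬□¬r, w0   [¬→-rule on 5]
8. ◇q → ¬r, w0   [□-rule on 4 via w0Rw0]
9. ◇q, w0   [□-rule on 6 via w0Rw0]
10. ¬r, w0   [→-rule on 8 (branches; this branch)]
11. p ∨ (p → r), w1   [◇-rule on 2: fresh world w1, w0Rw1]
12. ◇q → ¬r, w1   [□-rule on 4 via w0Rw1]
13. ◇q, w1   [□-rule on 6 via w0Rw1]
14. p → r, w1   [∨-rule on 11 (branches; this branch)]
15. ¬r, w1   [→-rule on 12 (branches; this branch)]
16. ¬p, w1   [→-rule on 14 (branches; this branch)]
17. r, w2   [¬□-rule on 7: fresh world w2, w0Rw2]
18. ◇q → ¬r, w2   [□-rule on 4 via w0Rw2]
19. ◇q, w2   [□-rule on 6 via w0Rw2]
20. ¬◇q, w2   [→-rule on 18 (branches; this branch)]
21. ¬q, w0   [¬◇-rule on 20 via w2Rw0]
22. ¬q, w1   [¬◇-rule on 20 via w2Rw1]
23. ¬q, w2   [¬◇-rule on 20 via w2Rw2]
24. q, w3   [◇-rule on 9: fresh world w3, w0Rw3]
25. ◇q → ¬r, w3   [□-rule on 4 via w0Rw3]
26. ◇q, w3   [□-rule on 6 via w0Rw3]
27. ¬q, w3   [¬◇-rule on 20 via w2Rw3]
Accessibility: w0Rw0, w0Rw1, w0Rw2, w0Rw3, w1Rw0, w1Rw1, w1Rw2, w1Rw3, w2Rw0, w2Rw1, w2Rw2, w2Rw3, w3Rw0, w3Rw1, w3Rw2, w3Rw3
Branch closes: q and ¬q both at w3.
(One branch shown.) All branches close.

Unsatisfiable (every branch closes)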